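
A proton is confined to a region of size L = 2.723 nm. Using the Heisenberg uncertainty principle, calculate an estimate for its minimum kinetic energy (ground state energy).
699.615 neV

Using the uncertainty principle to estimate ground state energy:

1. The position uncertainty is approximately the confinement size:
   Δx ≈ L = 2.723e-09 m

2. From ΔxΔp ≥ ℏ/2, the minimum momentum uncertainty is:
   Δp ≈ ℏ/(2L) = 1.936e-26 kg·m/s

3. The kinetic energy is approximately:
   KE ≈ (Δp)²/(2m) = (1.936e-26)²/(2 × 1.673e-27 kg)
   KE ≈ 1.121e-25 J = 699.615 neV

This is an order-of-magnitude estimate of the ground state energy.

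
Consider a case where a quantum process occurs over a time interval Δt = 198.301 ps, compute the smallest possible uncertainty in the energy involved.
1.660 μeV

Using the energy-time uncertainty principle:
ΔEΔt ≥ ℏ/2

The minimum uncertainty in energy is:
ΔE_min = ℏ/(2Δt)
ΔE_min = (1.055e-34 J·s) / (2 × 1.983e-10 s)
ΔE_min = 2.659e-25 J = 1.660 μeV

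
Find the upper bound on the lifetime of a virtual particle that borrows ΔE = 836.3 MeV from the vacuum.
3.935 × 10^-25 s

Using the energy-time uncertainty principle:
ΔEΔt ≥ ℏ/2

For a virtual particle borrowing energy ΔE, the maximum lifetime is:
Δt_max = ℏ/(2ΔE)

Converting energy:
ΔE = 836.3 MeV = 1.340e-10 J

Δt_max = (1.055e-34 J·s) / (2 × 1.340e-10 J)
Δt_max = 3.935e-25 s = 3.935 × 10^-25 s

Virtual particles with higher borrowed energy exist for shorter times.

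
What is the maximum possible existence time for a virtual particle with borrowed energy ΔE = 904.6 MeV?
3.638 × 10^-25 s

Using the energy-time uncertainty principle:
ΔEΔt ≥ ℏ/2

For a virtual particle borrowing energy ΔE, the maximum lifetime is:
Δt_max = ℏ/(2ΔE)

Converting energy:
ΔE = 904.6 MeV = 1.449e-10 J

Δt_max = (1.055e-34 J·s) / (2 × 1.449e-10 J)
Δt_max = 3.638e-25 s = 3.638 × 10^-25 s

Virtual particles with higher borrowed energy exist for shorter times.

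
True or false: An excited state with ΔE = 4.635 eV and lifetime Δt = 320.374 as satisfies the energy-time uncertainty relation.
Yes, it satisfies the uncertainty relation.

Calculate the product ΔEΔt:
ΔE = 4.635 eV = 7.426e-19 J
ΔEΔt = (7.426e-19 J) × (3.204e-16 s)
ΔEΔt = 2.379e-34 J·s

Compare to the minimum allowed value ℏ/2:
ℏ/2 = 5.273e-35 J·s

Since ΔEΔt = 2.379e-34 J·s ≥ 5.273e-35 J·s = ℏ/2,
this satisfies the uncertainty relation.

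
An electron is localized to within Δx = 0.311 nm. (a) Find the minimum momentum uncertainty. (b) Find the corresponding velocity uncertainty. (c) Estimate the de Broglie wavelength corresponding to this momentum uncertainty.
(a) Δp_min = 1.695 × 10^-25 kg·m/s
(b) Δv_min = 186.122 km/s
(c) λ_dB = 3.908 nm

Step-by-step:

(a) From the uncertainty principle:
Δp_min = ℏ/(2Δx) = (1.055e-34 J·s)/(2 × 3.110e-10 m) = 1.695e-25 kg·m/s

(b) The velocity uncertainty:
Δv = Δp/m = (1.695e-25 kg·m/s)/(9.109e-31 kg) = 1.861e+05 m/s = 186.122 km/s

(c) The de Broglie wavelength for this momentum:
λ = h/p = (6.626e-34 J·s)/(1.695e-25 kg·m/s) = 3.908e-09 m = 3.908 nm

Note: The de Broglie wavelength is comparable to the localization size, as expected from wave-particle duality.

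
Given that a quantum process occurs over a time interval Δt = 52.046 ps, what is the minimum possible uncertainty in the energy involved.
6.323 μeV

Using the energy-time uncertainty principle:
ΔEΔt ≥ ℏ/2

The minimum uncertainty in energy is:
ΔE_min = ℏ/(2Δt)
ΔE_min = (1.055e-34 J·s) / (2 × 5.205e-11 s)
ΔE_min = 1.013e-24 J = 6.323 μeV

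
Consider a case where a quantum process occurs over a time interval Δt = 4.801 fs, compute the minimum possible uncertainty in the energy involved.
68.549 meV

Using the energy-time uncertainty principle:
ΔEΔt ≥ ℏ/2

The minimum uncertainty in energy is:
ΔE_min = ℏ/(2Δt)
ΔE_min = (1.055e-34 J·s) / (2 × 4.801e-15 s)
ΔE_min = 1.098e-20 J = 68.549 meV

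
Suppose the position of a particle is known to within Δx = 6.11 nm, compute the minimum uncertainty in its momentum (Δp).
8.630 × 10^-27 kg·m/s

Using the Heisenberg uncertainty principle:
ΔxΔp ≥ ℏ/2

The minimum uncertainty in momentum is:
Δp_min = ℏ/(2Δx)
Δp_min = (1.055e-34 J·s) / (2 × 6.110e-09 m)
Δp_min = 8.630e-27 kg·m/s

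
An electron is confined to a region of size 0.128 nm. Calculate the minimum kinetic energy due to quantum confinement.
581.357 meV

Using the uncertainty principle:

1. Position uncertainty: Δx ≈ 1.280e-10 m
2. Minimum momentum uncertainty: Δp = ℏ/(2Δx) = 4.119e-25 kg·m/s
3. Minimum kinetic energy:
   KE = (Δp)²/(2m) = (4.119e-25)²/(2 × 9.109e-31 kg)
   KE = 9.314e-20 J = 581.357 meV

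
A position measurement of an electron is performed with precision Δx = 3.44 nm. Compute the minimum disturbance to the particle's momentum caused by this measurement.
1.533 × 10^-26 kg·m/s

The uncertainty principle implies that measuring position disturbs momentum:
ΔxΔp ≥ ℏ/2

When we measure position with precision Δx, we necessarily introduce a momentum uncertainty:
Δp ≥ ℏ/(2Δx)
Δp_min = (1.055e-34 J·s) / (2 × 3.440e-09 m)
Δp_min = 1.533e-26 kg·m/s

The more precisely we measure position, the greater the momentum disturbance.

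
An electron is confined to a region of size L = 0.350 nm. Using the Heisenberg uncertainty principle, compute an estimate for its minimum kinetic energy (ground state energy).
77.755 meV

Using the uncertainty principle to estimate ground state energy:

1. The position uncertainty is approximately the confinement size:
   Δx ≈ L = 3.500e-10 m

2. From ΔxΔp ≥ ℏ/2, the minimum momentum uncertainty is:
   Δp ≈ ℏ/(2L) = 1.507e-25 kg·m/s

3. The kinetic energy is approximately:
   KE ≈ (Δp)²/(2m) = (1.507e-25)²/(2 × 9.109e-31 kg)
   KE ≈ 1.246e-20 J = 77.755 meV

This is an order-of-magnitude estimate of the ground state energy.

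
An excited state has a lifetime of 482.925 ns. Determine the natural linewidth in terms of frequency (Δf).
164.782 kHz

Using the energy-time uncertainty principle and E = hf:
ΔEΔt ≥ ℏ/2
hΔf·Δt ≥ ℏ/2

The minimum frequency uncertainty is:
Δf = ℏ/(2hτ) = 1/(4πτ)
Δf = 1/(4π × 4.829e-07 s)
Δf = 1.648e+05 Hz = 164.782 kHz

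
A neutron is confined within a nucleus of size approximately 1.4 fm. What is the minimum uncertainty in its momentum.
3.766 × 10^-20 kg·m/s

Using the Heisenberg uncertainty principle:
ΔxΔp ≥ ℏ/2

With Δx ≈ L = 1.400e-15 m (the confinement size):
Δp_min = ℏ/(2Δx)
Δp_min = (1.055e-34 J·s) / (2 × 1.400e-15 m)
Δp_min = 3.766e-20 kg·m/s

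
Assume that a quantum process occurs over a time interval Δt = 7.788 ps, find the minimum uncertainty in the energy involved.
42.258 μeV

Using the energy-time uncertainty principle:
ΔEΔt ≥ ℏ/2

The minimum uncertainty in energy is:
ΔE_min = ℏ/(2Δt)
ΔE_min = (1.055e-34 J·s) / (2 × 7.788e-12 s)
ΔE_min = 6.770e-24 J = 42.258 μeV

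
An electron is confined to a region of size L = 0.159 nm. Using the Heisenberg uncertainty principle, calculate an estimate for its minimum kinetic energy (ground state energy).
376.763 meV

Using the uncertainty principle to estimate ground state energy:

1. The position uncertainty is approximately the confinement size:
   Δx ≈ L = 1.590e-10 m

2. From ΔxΔp ≥ ℏ/2, the minimum momentum uncertainty is:
   Δp ≈ ℏ/(2L) = 3.316e-25 kg·m/s

3. The kinetic energy is approximately:
   KE ≈ (Δp)²/(2m) = (3.316e-25)²/(2 × 9.109e-31 kg)
   KE ≈ 6.036e-20 J = 376.763 meV

This is an order-of-magnitude estimate of the ground state energy.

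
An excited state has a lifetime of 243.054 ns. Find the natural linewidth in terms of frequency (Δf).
327.407 kHz

Using the energy-time uncertainty principle and E = hf:
ΔEΔt ≥ ℏ/2
hΔf·Δt ≥ ℏ/2

The minimum frequency uncertainty is:
Δf = ℏ/(2hτ) = 1/(4πτ)
Δf = 1/(4π × 2.431e-07 s)
Δf = 3.274e+05 Hz = 327.407 kHz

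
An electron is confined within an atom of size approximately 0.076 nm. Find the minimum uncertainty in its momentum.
6.938 × 10^-25 kg·m/s

Using the Heisenberg uncertainty principle:
ΔxΔp ≥ ℏ/2

With Δx ≈ L = 7.600e-11 m (the confinement size):
Δp_min = ℏ/(2Δx)
Δp_min = (1.055e-34 J·s) / (2 × 7.600e-11 m)
Δp_min = 6.938e-25 kg·m/s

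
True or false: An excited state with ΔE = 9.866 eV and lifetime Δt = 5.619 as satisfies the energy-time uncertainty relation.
No, it violates the uncertainty relation.

Calculate the product ΔEΔt:
ΔE = 9.866 eV = 1.581e-18 J
ΔEΔt = (1.581e-18 J) × (5.619e-18 s)
ΔEΔt = 8.882e-36 J·s

Compare to the minimum allowed value ℏ/2:
ℏ/2 = 5.273e-35 J·s

Since ΔEΔt = 8.882e-36 J·s < 5.273e-35 J·s = ℏ/2,
this violates the uncertainty relation.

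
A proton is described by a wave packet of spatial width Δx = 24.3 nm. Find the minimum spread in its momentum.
2.170 × 10^-27 kg·m/s

For a wave packet, the spatial width Δx and momentum spread Δp are related by the uncertainty principle:
ΔxΔp ≥ ℏ/2

The minimum momentum spread is:
Δp_min = ℏ/(2Δx)
Δp_min = (1.055e-34 J·s) / (2 × 2.430e-08 m)
Δp_min = 2.170e-27 kg·m/s

A wave packet cannot have both a well-defined position and well-defined momentum.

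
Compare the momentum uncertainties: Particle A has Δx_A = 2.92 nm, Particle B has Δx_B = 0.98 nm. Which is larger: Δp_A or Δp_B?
Particle B has the larger minimum momentum uncertainty, by a factor of 2.98.

For each particle, the minimum momentum uncertainty is Δp_min = ℏ/(2Δx):

Particle A: Δp_A = ℏ/(2×2.920e-09 m) = 1.806e-26 kg·m/s
Particle B: Δp_B = ℏ/(2×9.800e-10 m) = 5.380e-26 kg·m/s

Ratio: Δp_B/Δp_A = 2.98

Since Δp_min ∝ 1/Δx, the particle with smaller position uncertainty (B) has larger momentum uncertainty.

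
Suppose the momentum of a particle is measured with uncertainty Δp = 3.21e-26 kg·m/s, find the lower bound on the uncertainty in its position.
1.643 nm

Using the Heisenberg uncertainty principle:
ΔxΔp ≥ ℏ/2

The minimum uncertainty in position is:
Δx_min = ℏ/(2Δp)
Δx_min = (1.055e-34 J·s) / (2 × 3.210e-26 kg·m/s)
Δx_min = 1.643e-09 m = 1.643 nm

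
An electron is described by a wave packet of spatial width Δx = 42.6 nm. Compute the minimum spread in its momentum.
1.238 × 10^-27 kg·m/s

For a wave packet, the spatial width Δx and momentum spread Δp are related by the uncertainty principle:
ΔxΔp ≥ ℏ/2

The minimum momentum spread is:
Δp_min = ℏ/(2Δx)
Δp_min = (1.055e-34 J·s) / (2 × 4.260e-08 m)
Δp_min = 1.238e-27 kg·m/s

A wave packet cannot have both a well-defined position and well-defined momentum.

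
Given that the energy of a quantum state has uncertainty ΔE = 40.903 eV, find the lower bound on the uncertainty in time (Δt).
8.046 as

Using the energy-time uncertainty principle:
ΔEΔt ≥ ℏ/2

The minimum uncertainty in time is:
Δt_min = ℏ/(2ΔE)
Δt_min = (1.055e-34 J·s) / (2 × 6.553e-18 J)
Δt_min = 8.046e-18 s = 8.046 as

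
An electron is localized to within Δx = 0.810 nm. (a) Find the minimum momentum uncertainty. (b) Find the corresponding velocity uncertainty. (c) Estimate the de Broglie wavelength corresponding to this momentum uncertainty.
(a) Δp_min = 6.510 × 10^-26 kg·m/s
(b) Δv_min = 71.462 km/s
(c) λ_dB = 10.179 nm

Step-by-step:

(a) From the uncertainty principle:
Δp_min = ℏ/(2Δx) = (1.055e-34 J·s)/(2 × 8.100e-10 m) = 6.510e-26 kg·m/s

(b) The velocity uncertainty:
Δv = Δp/m = (6.510e-26 kg·m/s)/(9.109e-31 kg) = 7.146e+04 m/s = 71.462 km/s

(c) The de Broglie wavelength for this momentum:
λ = h/p = (6.626e-34 J·s)/(6.510e-26 kg·m/s) = 1.018e-08 m = 10.179 nm

Note: The de Broglie wavelength is comparable to the localization size, as expected from wave-particle duality.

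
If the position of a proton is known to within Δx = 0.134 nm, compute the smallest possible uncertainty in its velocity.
235.258 m/s

Using the Heisenberg uncertainty principle and Δp = mΔv:
ΔxΔp ≥ ℏ/2
Δx(mΔv) ≥ ℏ/2

The minimum uncertainty in velocity is:
Δv_min = ℏ/(2mΔx)
Δv_min = (1.055e-34 J·s) / (2 × 1.673e-27 kg × 1.340e-10 m)
Δv_min = 2.353e+02 m/s = 235.258 m/s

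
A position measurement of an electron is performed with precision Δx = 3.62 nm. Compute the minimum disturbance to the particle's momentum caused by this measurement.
1.457 × 10^-26 kg·m/s

The uncertainty principle implies that measuring position disturbs momentum:
ΔxΔp ≥ ℏ/2

When we measure position with precision Δx, we necessarily introduce a momentum uncertainty:
Δp ≥ ℏ/(2Δx)
Δp_min = (1.055e-34 J·s) / (2 × 3.620e-09 m)
Δp_min = 1.457e-26 kg·m/s

The more precisely we measure position, the greater the momentum disturbance.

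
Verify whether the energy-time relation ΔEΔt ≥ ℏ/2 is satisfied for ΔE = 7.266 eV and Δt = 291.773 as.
Yes, it satisfies the uncertainty relation.

Calculate the product ΔEΔt:
ΔE = 7.266 eV = 1.164e-18 J
ΔEΔt = (1.164e-18 J) × (2.918e-16 s)
ΔEΔt = 3.397e-34 J·s

Compare to the minimum allowed value ℏ/2:
ℏ/2 = 5.273e-35 J·s

Since ΔEΔt = 3.397e-34 J·s ≥ 5.273e-35 J·s = ℏ/2,
this satisfies the uncertainty relation.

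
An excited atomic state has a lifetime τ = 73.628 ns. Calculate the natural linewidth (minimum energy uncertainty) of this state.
4.470 neV

Using the energy-time uncertainty principle:
ΔEΔt ≥ ℏ/2

The lifetime τ represents the time uncertainty Δt.
The natural linewidth (minimum energy uncertainty) is:

ΔE = ℏ/(2τ)
ΔE = (1.055e-34 J·s) / (2 × 7.363e-08 s)
ΔE = 7.161e-28 J = 4.470 neV

This natural linewidth limits the precision of spectroscopic measurements.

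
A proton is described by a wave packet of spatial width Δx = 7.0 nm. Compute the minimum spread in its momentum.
7.533 × 10^-27 kg·m/s

For a wave packet, the spatial width Δx and momentum spread Δp are related by the uncertainty principle:
ΔxΔp ≥ ℏ/2

The minimum momentum spread is:
Δp_min = ℏ/(2Δx)
Δp_min = (1.055e-34 J·s) / (2 × 7.000e-09 m)
Δp_min = 7.533e-27 kg·m/s

A wave packet cannot have both a well-defined position and well-defined momentum.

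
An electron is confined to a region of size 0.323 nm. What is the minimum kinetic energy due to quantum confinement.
91.297 meV

Using the uncertainty principle:

1. Position uncertainty: Δx ≈ 3.230e-10 m
2. Minimum momentum uncertainty: Δp = ℏ/(2Δx) = 1.632e-25 kg·m/s
3. Minimum kinetic energy:
   KE = (Δp)²/(2m) = (1.632e-25)²/(2 × 9.109e-31 kg)
   KE = 1.463e-20 J = 91.297 meV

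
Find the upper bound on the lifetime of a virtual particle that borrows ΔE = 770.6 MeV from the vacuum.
4.271 × 10^-25 s

Using the energy-time uncertainty principle:
ΔEΔt ≥ ℏ/2

For a virtual particle borrowing energy ΔE, the maximum lifetime is:
Δt_max = ℏ/(2ΔE)

Converting energy:
ΔE = 770.6 MeV = 1.235e-10 J

Δt_max = (1.055e-34 J·s) / (2 × 1.235e-10 J)
Δt_max = 4.271e-25 s = 4.271 × 10^-25 s

Virtual particles with higher borrowed energy exist for shorter times.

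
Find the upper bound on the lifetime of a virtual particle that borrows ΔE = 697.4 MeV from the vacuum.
4.719 × 10^-25 s

Using the energy-time uncertainty principle:
ΔEΔt ≥ ℏ/2

For a virtual particle borrowing energy ΔE, the maximum lifetime is:
Δt_max = ℏ/(2ΔE)

Converting energy:
ΔE = 697.4 MeV = 1.117e-10 J

Δt_max = (1.055e-34 J·s) / (2 × 1.117e-10 J)
Δt_max = 4.719e-25 s = 4.719 × 10^-25 s

Virtual particles with higher borrowed energy exist for shorter times.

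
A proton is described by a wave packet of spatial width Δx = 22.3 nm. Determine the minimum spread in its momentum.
2.365 × 10^-27 kg·m/s

For a wave packet, the spatial width Δx and momentum spread Δp are related by the uncertainty principle:
ΔxΔp ≥ ℏ/2

The minimum momentum spread is:
Δp_min = ℏ/(2Δx)
Δp_min = (1.055e-34 J·s) / (2 × 2.230e-08 m)
Δp_min = 2.365e-27 kg·m/s

A wave packet cannot have both a well-defined position and well-defined momentum.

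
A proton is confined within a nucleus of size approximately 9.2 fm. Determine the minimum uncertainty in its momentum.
5.731 × 10^-21 kg·m/s

Using the Heisenberg uncertainty principle:
ΔxΔp ≥ ℏ/2

With Δx ≈ L = 9.200e-15 m (the confinement size):
Δp_min = ℏ/(2Δx)
Δp_min = (1.055e-34 J·s) / (2 × 9.200e-15 m)
Δp_min = 5.731e-21 kg·m/s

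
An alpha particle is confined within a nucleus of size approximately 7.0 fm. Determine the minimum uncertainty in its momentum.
7.533 × 10^-21 kg·m/s

Using the Heisenberg uncertainty principle:
ΔxΔp ≥ ℏ/2

With Δx ≈ L = 7.000e-15 m (the confinement size):
Δp_min = ℏ/(2Δx)
Δp_min = (1.055e-34 J·s) / (2 × 7.000e-15 m)
Δp_min = 7.533e-21 kg·m/s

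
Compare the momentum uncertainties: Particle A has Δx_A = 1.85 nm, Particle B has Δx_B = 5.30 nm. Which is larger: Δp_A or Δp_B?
Particle A has the larger minimum momentum uncertainty, by a factor of 2.86.

For each particle, the minimum momentum uncertainty is Δp_min = ℏ/(2Δx):

Particle A: Δp_A = ℏ/(2×1.850e-09 m) = 2.850e-26 kg·m/s
Particle B: Δp_B = ℏ/(2×5.300e-09 m) = 9.949e-27 kg·m/s

Ratio: Δp_A/Δp_B = 2.86

Since Δp_min ∝ 1/Δx, the particle with smaller position uncertainty (A) has larger momentum uncertainty.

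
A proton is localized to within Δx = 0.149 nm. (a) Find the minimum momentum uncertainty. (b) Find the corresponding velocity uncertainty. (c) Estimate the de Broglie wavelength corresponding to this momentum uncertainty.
(a) Δp_min = 3.539 × 10^-25 kg·m/s
(b) Δv_min = 211.574 m/s
(c) λ_dB = 1.872 nm

Step-by-step:

(a) From the uncertainty principle:
Δp_min = ℏ/(2Δx) = (1.055e-34 J·s)/(2 × 1.490e-10 m) = 3.539e-25 kg·m/s

(b) The velocity uncertainty:
Δv = Δp/m = (3.539e-25 kg·m/s)/(1.673e-27 kg) = 2.116e+02 m/s = 211.574 m/s

(c) The de Broglie wavelength for this momentum:
λ = h/p = (6.626e-34 J·s)/(3.539e-25 kg·m/s) = 1.872e-09 m = 1.872 nm

Note: The de Broglie wavelength is comparable to the localization size, as expected from wave-particle duality.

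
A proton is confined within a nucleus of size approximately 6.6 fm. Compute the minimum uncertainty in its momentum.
7.989 × 10^-21 kg·m/s

Using the Heisenberg uncertainty principle:
ΔxΔp ≥ ℏ/2

With Δx ≈ L = 6.600e-15 m (the confinement size):
Δp_min = ℏ/(2Δx)
Δp_min = (1.055e-34 J·s) / (2 × 6.600e-15 m)
Δp_min = 7.989e-21 kg·m/s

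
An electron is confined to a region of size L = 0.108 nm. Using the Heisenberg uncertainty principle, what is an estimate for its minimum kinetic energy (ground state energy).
816.611 meV

Using the uncertainty principle to estimate ground state energy:

1. The position uncertainty is approximately the confinement size:
   Δx ≈ L = 1.080e-10 m

2. From ΔxΔp ≥ ℏ/2, the minimum momentum uncertainty is:
   Δp ≈ ℏ/(2L) = 4.882e-25 kg·m/s

3. The kinetic energy is approximately:
   KE ≈ (Δp)²/(2m) = (4.882e-25)²/(2 × 9.109e-31 kg)
   KE ≈ 1.308e-19 J = 816.611 meV

This is an order-of-magnitude estimate of the ground state energy.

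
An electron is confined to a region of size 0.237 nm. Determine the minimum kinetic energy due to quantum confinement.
169.577 meV

Using the uncertainty principle:

1. Position uncertainty: Δx ≈ 2.370e-10 m
2. Minimum momentum uncertainty: Δp = ℏ/(2Δx) = 2.225e-25 kg·m/s
3. Minimum kinetic energy:
   KE = (Δp)²/(2m) = (2.225e-25)²/(2 × 9.109e-31 kg)
   KE = 2.717e-20 J = 169.577 meV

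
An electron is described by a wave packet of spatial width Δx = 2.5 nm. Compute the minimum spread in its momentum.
2.109 × 10^-26 kg·m/s

For a wave packet, the spatial width Δx and momentum spread Δp are related by the uncertainty principle:
ΔxΔp ≥ ℏ/2

The minimum momentum spread is:
Δp_min = ℏ/(2Δx)
Δp_min = (1.055e-34 J·s) / (2 × 2.500e-09 m)
Δp_min = 2.109e-26 kg·m/s

A wave packet cannot have both a well-defined position and well-defined momentum.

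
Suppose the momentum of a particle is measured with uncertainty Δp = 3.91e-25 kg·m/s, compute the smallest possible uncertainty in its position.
134.856 pm

Using the Heisenberg uncertainty principle:
ΔxΔp ≥ ℏ/2

The minimum uncertainty in position is:
Δx_min = ℏ/(2Δp)
Δx_min = (1.055e-34 J·s) / (2 × 3.910e-25 kg·m/s)
Δx_min = 1.349e-10 m = 134.856 pm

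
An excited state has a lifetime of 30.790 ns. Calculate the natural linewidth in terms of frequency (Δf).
2.585 MHz

Using the energy-time uncertainty principle and E = hf:
ΔEΔt ≥ ℏ/2
hΔf·Δt ≥ ℏ/2

The minimum frequency uncertainty is:
Δf = ℏ/(2hτ) = 1/(4πτ)
Δf = 1/(4π × 3.079e-08 s)
Δf = 2.585e+06 Hz = 2.585 MHz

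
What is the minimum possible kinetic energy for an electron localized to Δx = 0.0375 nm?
6.773 eV

Localizing a particle requires giving it sufficient momentum uncertainty:

1. From uncertainty principle: Δp ≥ ℏ/(2Δx)
   Δp_min = (1.055e-34 J·s) / (2 × 3.750e-11 m)
   Δp_min = 1.406e-24 kg·m/s

2. This momentum uncertainty corresponds to kinetic energy:
   KE ≈ (Δp)²/(2m) = (1.406e-24)²/(2 × 9.109e-31 kg)
   KE = 1.085e-18 J = 6.773 eV

Tighter localization requires more energy.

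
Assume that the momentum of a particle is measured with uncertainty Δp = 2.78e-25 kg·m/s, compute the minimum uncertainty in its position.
189.671 pm

Using the Heisenberg uncertainty principle:
ΔxΔp ≥ ℏ/2

The minimum uncertainty in position is:
Δx_min = ℏ/(2Δp)
Δx_min = (1.055e-34 J·s) / (2 × 2.780e-25 kg·m/s)
Δx_min = 1.897e-10 m = 189.671 pm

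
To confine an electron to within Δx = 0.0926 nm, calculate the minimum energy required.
1.111 eV

Localizing a particle requires giving it sufficient momentum uncertainty:

1. From uncertainty principle: Δp ≥ ℏ/(2Δx)
   Δp_min = (1.055e-34 J·s) / (2 × 9.260e-11 m)
   Δp_min = 5.694e-25 kg·m/s

2. This momentum uncertainty corresponds to kinetic energy:
   KE ≈ (Δp)²/(2m) = (5.694e-25)²/(2 × 9.109e-31 kg)
   KE = 1.780e-19 J = 1.111 eV

Tighter localization requires more energy.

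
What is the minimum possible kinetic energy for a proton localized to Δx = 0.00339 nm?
451.393 meV

Localizing a particle requires giving it sufficient momentum uncertainty:

1. From uncertainty principle: Δp ≥ ℏ/(2Δx)
   Δp_min = (1.055e-34 J·s) / (2 × 3.390e-12 m)
   Δp_min = 1.555e-23 kg·m/s

2. This momentum uncertainty corresponds to kinetic energy:
   KE ≈ (Δp)²/(2m) = (1.555e-23)²/(2 × 1.673e-27 kg)
   KE = 7.232e-20 J = 451.393 meV

Tighter localization requires more energy.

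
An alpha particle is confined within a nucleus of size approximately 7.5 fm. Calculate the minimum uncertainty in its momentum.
7.030 × 10^-21 kg·m/s

Using the Heisenberg uncertainty principle:
ΔxΔp ≥ ℏ/2

With Δx ≈ L = 7.500e-15 m (the confinement size):
Δp_min = ℏ/(2Δx)
Δp_min = (1.055e-34 J·s) / (2 × 7.500e-15 m)
Δp_min = 7.030e-21 kg·m/s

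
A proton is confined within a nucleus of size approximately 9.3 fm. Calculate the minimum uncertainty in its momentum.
5.670 × 10^-21 kg·m/s

Using the Heisenberg uncertainty principle:
ΔxΔp ≥ ℏ/2

With Δx ≈ L = 9.300e-15 m (the confinement size):
Δp_min = ℏ/(2Δx)
Δp_min = (1.055e-34 J·s) / (2 × 9.300e-15 m)
Δp_min = 5.670e-21 kg·m/s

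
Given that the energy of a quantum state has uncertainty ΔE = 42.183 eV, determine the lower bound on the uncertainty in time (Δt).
7.802 as

Using the energy-time uncertainty principle:
ΔEΔt ≥ ℏ/2

The minimum uncertainty in time is:
Δt_min = ℏ/(2ΔE)
Δt_min = (1.055e-34 J·s) / (2 × 6.758e-18 J)
Δt_min = 7.802e-18 s = 7.802 as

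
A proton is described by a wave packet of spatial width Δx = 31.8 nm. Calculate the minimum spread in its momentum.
1.658 × 10^-27 kg·m/s

For a wave packet, the spatial width Δx and momentum spread Δp are related by the uncertainty principle:
ΔxΔp ≥ ℏ/2

The minimum momentum spread is:
Δp_min = ℏ/(2Δx)
Δp_min = (1.055e-34 J·s) / (2 × 3.180e-08 m)
Δp_min = 1.658e-27 kg·m/s

A wave packet cannot have both a well-defined position and well-defined momentum.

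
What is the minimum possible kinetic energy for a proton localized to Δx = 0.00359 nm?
402.499 meV

Localizing a particle requires giving it sufficient momentum uncertainty:

1. From uncertainty principle: Δp ≥ ℏ/(2Δx)
   Δp_min = (1.055e-34 J·s) / (2 × 3.590e-12 m)
   Δp_min = 1.469e-23 kg·m/s

2. This momentum uncertainty corresponds to kinetic energy:
   KE ≈ (Δp)²/(2m) = (1.469e-23)²/(2 × 1.673e-27 kg)
   KE = 6.449e-20 J = 402.499 meV

Tighter localization requires more energy.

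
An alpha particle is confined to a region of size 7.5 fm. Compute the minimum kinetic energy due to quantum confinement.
23.214 keV

Using the uncertainty principle:

1. Position uncertainty: Δx ≈ 7.500e-15 m
2. Minimum momentum uncertainty: Δp = ℏ/(2Δx) = 7.030e-21 kg·m/s
3. Minimum kinetic energy:
   KE = (Δp)²/(2m) = (7.030e-21)²/(2 × 6.645e-27 kg)
   KE = 3.719e-15 J = 23.214 keV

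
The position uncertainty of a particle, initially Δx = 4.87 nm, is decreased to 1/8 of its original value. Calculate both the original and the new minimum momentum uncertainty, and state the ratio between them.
Original Δp_min = 1.083 × 10^-26 kg·m/s; new Δp'_min = 8.662 × 10^-26 kg·m/s; ratio Δp'_min/Δp_min = 8.

From the uncertainty principle ΔxΔp ≥ ℏ/2, the minimum momentum uncertainty is Δp_min = ℏ/(2Δx).

Original (Δx = 4.87 nm = 4.870e-09 m):
Δp_min = (1.055e-34 J·s)/(2 × 4.870e-09 m) = 1.083e-26 kg·m/s

When Δx → (1/8)Δx:
Δp'_min = ℏ/(2 × (1/8)Δx) = 8 × ℏ/(2Δx) = 8 × Δp_min
Δp'_min = 8 × 1.083e-26 kg·m/s = 8.662e-26 kg·m/s

Since Δp_min ∝ 1/Δx, when Δx is decreased to 1/8 of its original value, Δp_min increases to 8 times its original value.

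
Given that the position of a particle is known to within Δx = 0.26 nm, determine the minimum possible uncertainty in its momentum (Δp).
2.028 × 10^-25 kg·m/s

Using the Heisenberg uncertainty principle:
ΔxΔp ≥ ℏ/2

The minimum uncertainty in momentum is:
Δp_min = ℏ/(2Δx)
Δp_min = (1.055e-34 J·s) / (2 × 2.600e-10 m)
Δp_min = 2.028e-25 kg·m/s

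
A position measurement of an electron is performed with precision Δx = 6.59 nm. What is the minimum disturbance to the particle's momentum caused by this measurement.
8.001 × 10^-27 kg·m/s

The uncertainty principle implies that measuring position disturbs momentum:
ΔxΔp ≥ ℏ/2

When we measure position with precision Δx, we necessarily introduce a momentum uncertainty:
Δp ≥ ℏ/(2Δx)
Δp_min = (1.055e-34 J·s) / (2 × 6.590e-09 m)
Δp_min = 8.001e-27 kg·m/s

The more precisely we measure position, the greater the momentum disturbance.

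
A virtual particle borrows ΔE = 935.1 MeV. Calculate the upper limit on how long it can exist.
3.519 × 10^-25 s

Using the energy-time uncertainty principle:
ΔEΔt ≥ ℏ/2

For a virtual particle borrowing energy ΔE, the maximum lifetime is:
Δt_max = ℏ/(2ΔE)

Converting energy:
ΔE = 935.1 MeV = 1.498e-10 J

Δt_max = (1.055e-34 J·s) / (2 × 1.498e-10 J)
Δt_max = 3.519e-25 s = 3.519 × 10^-25 s

Virtual particles with higher borrowed energy exist for shorter times.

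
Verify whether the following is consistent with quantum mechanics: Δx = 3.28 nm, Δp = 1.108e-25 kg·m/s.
Yes, it satisfies the uncertainty principle.

Calculate the product ΔxΔp:
ΔxΔp = (3.280e-09 m) × (1.108e-25 kg·m/s)
ΔxΔp = 3.634e-34 J·s

Compare to the minimum allowed value ℏ/2:
ℏ/2 = 5.273e-35 J·s

Since ΔxΔp = 3.634e-34 J·s ≥ 5.273e-35 J·s = ℏ/2,
the measurement satisfies the uncertainty principle.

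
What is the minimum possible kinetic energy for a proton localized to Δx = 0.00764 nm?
88.873 meV

Localizing a particle requires giving it sufficient momentum uncertainty:

1. From uncertainty principle: Δp ≥ ℏ/(2Δx)
   Δp_min = (1.055e-34 J·s) / (2 × 7.640e-12 m)
   Δp_min = 6.902e-24 kg·m/s

2. This momentum uncertainty corresponds to kinetic energy:
   KE ≈ (Δp)²/(2m) = (6.902e-24)²/(2 × 1.673e-27 kg)
   KE = 1.424e-20 J = 88.873 meV

Tighter localization requires more energy.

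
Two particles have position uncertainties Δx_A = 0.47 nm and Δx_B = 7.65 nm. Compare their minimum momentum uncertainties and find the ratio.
Particle A has the larger minimum momentum uncertainty, by a factor of 16.28.

For each particle, the minimum momentum uncertainty is Δp_min = ℏ/(2Δx):

Particle A: Δp_A = ℏ/(2×4.700e-10 m) = 1.122e-25 kg·m/s
Particle B: Δp_B = ℏ/(2×7.650e-09 m) = 6.893e-27 kg·m/s

Ratio: Δp_A/Δp_B = 16.28

Since Δp_min ∝ 1/Δx, the particle with smaller position uncertainty (A) has larger momentum uncertainty.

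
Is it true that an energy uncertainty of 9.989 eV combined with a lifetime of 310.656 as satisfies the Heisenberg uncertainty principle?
Yes, it satisfies the uncertainty relation.

Calculate the product ΔEΔt:
ΔE = 9.989 eV = 1.600e-18 J
ΔEΔt = (1.600e-18 J) × (3.107e-16 s)
ΔEΔt = 4.972e-34 J·s

Compare to the minimum allowed value ℏ/2:
ℏ/2 = 5.273e-35 J·s

Since ΔEΔt = 4.972e-34 J·s ≥ 5.273e-35 J·s = ℏ/2,
this satisfies the uncertainty relation.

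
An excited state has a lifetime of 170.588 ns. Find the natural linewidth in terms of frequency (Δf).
466.489 kHz

Using the energy-time uncertainty principle and E = hf:
ΔEΔt ≥ ℏ/2
hΔf·Δt ≥ ℏ/2

The minimum frequency uncertainty is:
Δf = ℏ/(2hτ) = 1/(4πτ)
Δf = 1/(4π × 1.706e-07 s)
Δf = 4.665e+05 Hz = 466.489 kHz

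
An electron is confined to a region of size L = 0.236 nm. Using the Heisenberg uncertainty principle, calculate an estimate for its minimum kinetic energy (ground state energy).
171.017 meV

Using the uncertainty principle to estimate ground state energy:

1. The position uncertainty is approximately the confinement size:
   Δx ≈ L = 2.360e-10 m

2. From ΔxΔp ≥ ℏ/2, the minimum momentum uncertainty is:
   Δp ≈ ℏ/(2L) = 2.234e-25 kg·m/s

3. The kinetic energy is approximately:
   KE ≈ (Δp)²/(2m) = (2.234e-25)²/(2 × 9.109e-31 kg)
   KE ≈ 2.740e-20 J = 171.017 meV

This is an order-of-magnitude estimate of the ground state energy.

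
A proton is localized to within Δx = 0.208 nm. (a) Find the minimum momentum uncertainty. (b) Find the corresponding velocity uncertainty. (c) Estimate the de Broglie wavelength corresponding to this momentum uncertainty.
(a) Δp_min = 2.535 × 10^-25 kg·m/s
(b) Δv_min = 151.560 m/s
(c) λ_dB = 2.614 nm

Step-by-step:

(a) From the uncertainty principle:
Δp_min = ℏ/(2Δx) = (1.055e-34 J·s)/(2 × 2.080e-10 m) = 2.535e-25 kg·m/s

(b) The velocity uncertainty:
Δv = Δp/m = (2.535e-25 kg·m/s)/(1.673e-27 kg) = 1.516e+02 m/s = 151.560 m/s

(c) The de Broglie wavelength for this momentum:
λ = h/p = (6.626e-34 J·s)/(2.535e-25 kg·m/s) = 2.614e-09 m = 2.614 nm

Note: The de Broglie wavelength is comparable to the localization size, as expected from wave-particle duality.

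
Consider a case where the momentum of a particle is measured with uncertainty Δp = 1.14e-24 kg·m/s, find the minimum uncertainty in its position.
46.253 pm

Using the Heisenberg uncertainty principle:
ΔxΔp ≥ ℏ/2

The minimum uncertainty in position is:
Δx_min = ℏ/(2Δp)
Δx_min = (1.055e-34 J·s) / (2 × 1.140e-24 kg·m/s)
Δx_min = 4.625e-11 m = 46.253 pm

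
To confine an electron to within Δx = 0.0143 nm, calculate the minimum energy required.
46.579 eV

Localizing a particle requires giving it sufficient momentum uncertainty:

1. From uncertainty principle: Δp ≥ ℏ/(2Δx)
   Δp_min = (1.055e-34 J·s) / (2 × 1.430e-11 m)
   Δp_min = 3.687e-24 kg·m/s

2. This momentum uncertainty corresponds to kinetic energy:
   KE ≈ (Δp)²/(2m) = (3.687e-24)²/(2 × 9.109e-31 kg)
   KE = 7.463e-18 J = 46.579 eV

Tighter localization requires more energy.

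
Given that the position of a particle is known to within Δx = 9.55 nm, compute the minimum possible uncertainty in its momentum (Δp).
5.521 × 10^-27 kg·m/s

Using the Heisenberg uncertainty principle:
ΔxΔp ≥ ℏ/2

The minimum uncertainty in momentum is:
Δp_min = ℏ/(2Δx)
Δp_min = (1.055e-34 J·s) / (2 × 9.550e-09 m)
Δp_min = 5.521e-27 kg·m/s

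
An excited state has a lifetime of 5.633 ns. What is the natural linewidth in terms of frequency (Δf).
14.127 MHz

Using the energy-time uncertainty principle and E = hf:
ΔEΔt ≥ ℏ/2
hΔf·Δt ≥ ℏ/2

The minimum frequency uncertainty is:
Δf = ℏ/(2hτ) = 1/(4πτ)
Δf = 1/(4π × 5.633e-09 s)
Δf = 1.413e+07 Hz = 14.127 MHz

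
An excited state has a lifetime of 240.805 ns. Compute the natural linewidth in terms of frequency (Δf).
330.464 kHz

Using the energy-time uncertainty principle and E = hf:
ΔEΔt ≥ ℏ/2
hΔf·Δt ≥ ℏ/2

The minimum frequency uncertainty is:
Δf = ℏ/(2hτ) = 1/(4πτ)
Δf = 1/(4π × 2.408e-07 s)
Δf = 3.305e+05 Hz = 330.464 kHz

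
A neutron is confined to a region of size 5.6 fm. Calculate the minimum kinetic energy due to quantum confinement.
165.189 keV

Using the uncertainty principle:

1. Position uncertainty: Δx ≈ 5.600e-15 m
2. Minimum momentum uncertainty: Δp = ℏ/(2Δx) = 9.416e-21 kg·m/s
3. Minimum kinetic energy:
   KE = (Δp)²/(2m) = (9.416e-21)²/(2 × 1.675e-27 kg)
   KE = 2.647e-14 J = 165.189 keV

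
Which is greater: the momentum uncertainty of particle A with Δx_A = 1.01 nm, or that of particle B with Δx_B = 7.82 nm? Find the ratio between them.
Particle A has the larger minimum momentum uncertainty, by a factor of 7.74.

For each particle, the minimum momentum uncertainty is Δp_min = ℏ/(2Δx):

Particle A: Δp_A = ℏ/(2×1.010e-09 m) = 5.221e-26 kg·m/s
Particle B: Δp_B = ℏ/(2×7.820e-09 m) = 6.743e-27 kg·m/s

Ratio: Δp_A/Δp_B = 7.74

Since Δp_min ∝ 1/Δx, the particle with smaller position uncertainty (A) has larger momentum uncertainty.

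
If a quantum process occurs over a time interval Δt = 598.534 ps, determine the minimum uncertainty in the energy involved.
549.853 neV

Using the energy-time uncertainty principle:
ΔEΔt ≥ ℏ/2

The minimum uncertainty in energy is:
ΔE_min = ℏ/(2Δt)
ΔE_min = (1.055e-34 J·s) / (2 × 5.985e-10 s)
ΔE_min = 8.810e-26 J = 549.853 neV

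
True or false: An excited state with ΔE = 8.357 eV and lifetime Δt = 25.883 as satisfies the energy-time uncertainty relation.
No, it violates the uncertainty relation.

Calculate the product ΔEΔt:
ΔE = 8.357 eV = 1.339e-18 J
ΔEΔt = (1.339e-18 J) × (2.588e-17 s)
ΔEΔt = 3.466e-35 J·s

Compare to the minimum allowed value ℏ/2:
ℏ/2 = 5.273e-35 J·s

Since ΔEΔt = 3.466e-35 J·s < 5.273e-35 J·s = ℏ/2,
this violates the uncertainty relation.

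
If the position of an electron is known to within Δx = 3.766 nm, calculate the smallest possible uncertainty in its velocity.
15.370 km/s

Using the Heisenberg uncertainty principle and Δp = mΔv:
ΔxΔp ≥ ℏ/2
Δx(mΔv) ≥ ℏ/2

The minimum uncertainty in velocity is:
Δv_min = ℏ/(2mΔx)
Δv_min = (1.055e-34 J·s) / (2 × 9.109e-31 kg × 3.766e-09 m)
Δv_min = 1.537e+04 m/s = 15.370 km/s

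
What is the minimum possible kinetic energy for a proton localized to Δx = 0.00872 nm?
68.221 meV

Localizing a particle requires giving it sufficient momentum uncertainty:

1. From uncertainty principle: Δp ≥ ℏ/(2Δx)
   Δp_min = (1.055e-34 J·s) / (2 × 8.720e-12 m)
   Δp_min = 6.047e-24 kg·m/s

2. This momentum uncertainty corresponds to kinetic energy:
   KE ≈ (Δp)²/(2m) = (6.047e-24)²/(2 × 1.673e-27 kg)
   KE = 1.093e-20 J = 68.221 meV

Tighter localization requires more energy.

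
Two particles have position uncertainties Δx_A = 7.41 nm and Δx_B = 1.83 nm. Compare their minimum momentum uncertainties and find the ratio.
Particle B has the larger minimum momentum uncertainty, by a factor of 4.05.

For each particle, the minimum momentum uncertainty is Δp_min = ℏ/(2Δx):

Particle A: Δp_A = ℏ/(2×7.410e-09 m) = 7.116e-27 kg·m/s
Particle B: Δp_B = ℏ/(2×1.830e-09 m) = 2.881e-26 kg·m/s

Ratio: Δp_B/Δp_A = 4.05

Since Δp_min ∝ 1/Δx, the particle with smaller position uncertainty (B) has larger momentum uncertainty.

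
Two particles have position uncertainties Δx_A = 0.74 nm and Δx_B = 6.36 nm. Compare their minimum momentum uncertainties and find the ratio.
Particle A has the larger minimum momentum uncertainty, by a factor of 8.59.

For each particle, the minimum momentum uncertainty is Δp_min = ℏ/(2Δx):

Particle A: Δp_A = ℏ/(2×7.400e-10 m) = 7.125e-26 kg·m/s
Particle B: Δp_B = ℏ/(2×6.360e-09 m) = 8.291e-27 kg·m/s

Ratio: Δp_A/Δp_B = 8.59

Since Δp_min ∝ 1/Δx, the particle with smaller position uncertainty (A) has larger momentum uncertainty.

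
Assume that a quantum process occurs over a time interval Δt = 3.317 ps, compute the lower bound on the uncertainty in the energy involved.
99.218 μeV

Using the energy-time uncertainty principle:
ΔEΔt ≥ ℏ/2

The minimum uncertainty in energy is:
ΔE_min = ℏ/(2Δt)
ΔE_min = (1.055e-34 J·s) / (2 × 3.317e-12 s)
ΔE_min = 1.590e-23 J = 99.218 μeV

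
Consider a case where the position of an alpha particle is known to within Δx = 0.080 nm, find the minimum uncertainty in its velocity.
99.194 m/s

Using the Heisenberg uncertainty principle and Δp = mΔv:
ΔxΔp ≥ ℏ/2
Δx(mΔv) ≥ ℏ/2

The minimum uncertainty in velocity is:
Δv_min = ℏ/(2mΔx)
Δv_min = (1.055e-34 J·s) / (2 × 6.645e-27 kg × 8.000e-11 m)
Δv_min = 9.919e+01 m/s = 99.194 m/s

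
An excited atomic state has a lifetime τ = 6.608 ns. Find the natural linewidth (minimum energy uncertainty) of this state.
49.804 neV

Using the energy-time uncertainty principle:
ΔEΔt ≥ ℏ/2

The lifetime τ represents the time uncertainty Δt.
The natural linewidth (minimum energy uncertainty) is:

ΔE = ℏ/(2τ)
ΔE = (1.055e-34 J·s) / (2 × 6.608e-09 s)
ΔE = 7.980e-27 J = 49.804 neV

This natural linewidth limits the precision of spectroscopic measurements.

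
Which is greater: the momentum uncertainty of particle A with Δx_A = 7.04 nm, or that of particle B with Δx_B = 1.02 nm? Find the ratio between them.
Particle B has the larger minimum momentum uncertainty, by a factor of 6.90.

For each particle, the minimum momentum uncertainty is Δp_min = ℏ/(2Δx):

Particle A: Δp_A = ℏ/(2×7.040e-09 m) = 7.490e-27 kg·m/s
Particle B: Δp_B = ℏ/(2×1.020e-09 m) = 5.169e-26 kg·m/s

Ratio: Δp_B/Δp_A = 6.90

Since Δp_min ∝ 1/Δx, the particle with smaller position uncertainty (B) has larger momentum uncertainty.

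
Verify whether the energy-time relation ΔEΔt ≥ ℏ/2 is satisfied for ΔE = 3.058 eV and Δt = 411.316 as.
Yes, it satisfies the uncertainty relation.

Calculate the product ΔEΔt:
ΔE = 3.058 eV = 4.899e-19 J
ΔEΔt = (4.899e-19 J) × (4.113e-16 s)
ΔEΔt = 2.015e-34 J·s

Compare to the minimum allowed value ℏ/2:
ℏ/2 = 5.273e-35 J·s

Since ΔEΔt = 2.015e-34 J·s ≥ 5.273e-35 J·s = ℏ/2,
this satisfies the uncertainty relation.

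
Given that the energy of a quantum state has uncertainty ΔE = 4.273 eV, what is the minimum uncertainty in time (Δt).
77.020 as

Using the energy-time uncertainty principle:
ΔEΔt ≥ ℏ/2

The minimum uncertainty in time is:
Δt_min = ℏ/(2ΔE)
Δt_min = (1.055e-34 J·s) / (2 × 6.846e-19 J)
Δt_min = 7.702e-17 s = 77.020 as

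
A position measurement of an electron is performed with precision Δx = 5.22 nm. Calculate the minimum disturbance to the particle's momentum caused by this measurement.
1.010 × 10^-26 kg·m/s

The uncertainty principle implies that measuring position disturbs momentum:
ΔxΔp ≥ ℏ/2

When we measure position with precision Δx, we necessarily introduce a momentum uncertainty:
Δp ≥ ℏ/(2Δx)
Δp_min = (1.055e-34 J·s) / (2 × 5.220e-09 m)
Δp_min = 1.010e-26 kg·m/s

The more precisely we measure position, the greater the momentum disturbance.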